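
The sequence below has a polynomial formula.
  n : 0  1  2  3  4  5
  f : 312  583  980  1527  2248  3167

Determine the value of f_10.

Δ: 271 , 397 , 547 , 721 , 919
Δ²: 126 , 150 , 174 , 198
Δ³: 24 , 24 , 24
The third differences are constant (24).
198 + 24 = 222;  919 + 222 = 1141;  3167 + 1141 = 4308
222 + 24 = 246;  1141 + 246 = 1387;  4308 + 1387 = 5695
246 + 24 = 270;  1387 + 270 = 1657;  5695 + 1657 = 7352
270 + 24 = 294;  1657 + 294 = 1951;  7352 + 1951 = 9303
294 + 24 = 318;  1951 + 318 = 2269;  9303 + 2269 = 11572

11572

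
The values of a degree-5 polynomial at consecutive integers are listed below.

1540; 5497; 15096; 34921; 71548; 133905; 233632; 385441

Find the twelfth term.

3957 , 9599 , 19825 , 36627 , 62357 , 99727 , 151809
5642 , 10226 , 16802 , 25730 , 37370 , 52082
4584 , 6576 , 8928 , 11640 , 14712
1992 , 2352 , 2712 , 3072
360 , 360 , 360
Fifth differences constant at 360.
3072 + 360 = 3432;  14712 + 3432 = 18144;  52082 + 18144 = 70226;  151809 + 70226 = 222035;  385441 + 222035 = 607476
3432 + 360 = 3792;  18144 + 3792 = 21936;  70226 + 21936 = 92162;  222035 + 92162 = 314197;  607476 + 314197 = 921673
3792 + 360 = 4152;  21936 + 4152 = 26088;  92162 + 26088 = 118250;  314197 + 118250 = 432447;  921673 + 432447 = 1354120
4152 + 360 = 4512;  26088 + 4512 = 30600;  118250 + 30600 = 148850;  432447 + 148850 = 581297;  1354120 + 581297 = 1935417

1935417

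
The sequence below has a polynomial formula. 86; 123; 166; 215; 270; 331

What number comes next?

First differences: 37  43  49  55  61
Second differences: 6  6  6  6
Constant second difference = 6, so extend:
61 + 6 = 67;  331 + 67 = 398

398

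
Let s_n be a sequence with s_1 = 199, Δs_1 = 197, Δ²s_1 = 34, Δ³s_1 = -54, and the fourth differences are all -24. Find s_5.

Build the table forward from the leading diagonal:
Δ⁴: -24, -24, -24, -24, -24
Δ³: -54, -78, -102, -126, -150
Δ²: 34, -20, -98, -200, -326
Δ: 197, 231, 211, 113, -87
s: 199, 396, 627, 838, 951

951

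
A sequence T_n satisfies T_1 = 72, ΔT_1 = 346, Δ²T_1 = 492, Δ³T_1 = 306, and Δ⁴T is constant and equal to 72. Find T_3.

Build the table forward from the leading diagonal:
D4: 72, 72, 72
D3: 306, 378, 450
D2: 492, 798, 1176
D1: 346, 838, 1636
T: 72, 418, 1256

1256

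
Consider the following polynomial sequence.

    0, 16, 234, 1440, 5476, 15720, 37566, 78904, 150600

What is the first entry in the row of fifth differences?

480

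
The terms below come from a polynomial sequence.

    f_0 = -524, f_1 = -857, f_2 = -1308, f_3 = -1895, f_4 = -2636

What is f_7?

-5963

Δ: -333, -451, -587, -741
Δ²: -118, -136, -154
Δ³: -18, -18
Constant third difference = -18, so extend:
-154 − 18 = -172;  -741 − 172 = -913;  -2636 − 913 = -3549
-172 − 18 = -190;  -913 − 190 = -1103;  -3549 − 1103 = -4652
-190 − 18 = -208;  -1103 − 208 = -1311;  -4652 − 1311 = -5963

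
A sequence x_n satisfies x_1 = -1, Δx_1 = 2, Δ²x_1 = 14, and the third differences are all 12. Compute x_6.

269

Build the table forward from the leading diagonal:
D3: 12, 12, 12, 12, 12, 12
D2: 14, 26, 38, 50, 62, 74
D1: 2, 16, 42, 80, 130, 192
x: -1, 1, 17, 59, 139, 269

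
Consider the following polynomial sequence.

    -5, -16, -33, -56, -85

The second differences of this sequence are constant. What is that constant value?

First differences: -11, -17, -23, -29
Second differences: -6, -6, -6

-6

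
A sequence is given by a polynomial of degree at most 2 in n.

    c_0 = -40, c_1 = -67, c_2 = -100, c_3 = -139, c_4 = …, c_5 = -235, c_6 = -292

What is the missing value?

-184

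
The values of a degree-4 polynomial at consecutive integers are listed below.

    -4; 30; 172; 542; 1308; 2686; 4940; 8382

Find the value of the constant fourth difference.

Δ: 34, 142, 370, 766, 1378, 2254, 3442
Δ²: 108, 228, 396, 612, 876, 1188
Δ³: 120, 168, 216, 264, 312
Δ⁴: 48, 48, 48, 48

48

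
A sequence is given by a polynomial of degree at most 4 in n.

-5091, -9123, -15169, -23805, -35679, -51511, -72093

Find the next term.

-98289

D1: -4032, -6046, -8636, -11874, -15832, -20582
D2: -2014, -2590, -3238, -3958, -4750
D3: -576, -648, -720, -792
D4: -72, -72, -72
Constant fourth difference = -72, so extend:
-792 − 72 = -864;  -4750 − 864 = -5614;  -20582 − 5614 = -26196;  -72093 − 26196 = -98289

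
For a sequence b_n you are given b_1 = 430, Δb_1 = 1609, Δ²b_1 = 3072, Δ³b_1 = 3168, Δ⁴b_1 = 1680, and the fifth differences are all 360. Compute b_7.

Build the table forward from the leading diagonal:
Δ⁵: 360  360  360  360  360  360  360
Δ⁴: 1680  2040  2400  2760  3120  3480  3840
Δ³: 3168  4848  6888  9288  12048  15168  18648
Δ²: 3072  6240  11088  17976  27264  39312  54480
Δ: 1609  4681  10921  22009  39985  67249  106561
b: 430  2039  6720  17641  39650  79635  146884

146884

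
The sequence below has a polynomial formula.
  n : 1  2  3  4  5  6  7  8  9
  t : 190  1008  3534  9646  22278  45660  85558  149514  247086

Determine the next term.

818  2526  6112  12632  23382  39898  63956  97572
1708  3586  6520  10750  16516  24058  33616
1878  2934  4230  5766  7542  9558
1056  1296  1536  1776  2016
240  240  240  240
The fifth differences are constant (240).
2016 + 240 = 2256;  9558 + 2256 = 11814;  33616 + 11814 = 45430;  97572 + 45430 = 143002;  247086 + 143002 = 390088

390088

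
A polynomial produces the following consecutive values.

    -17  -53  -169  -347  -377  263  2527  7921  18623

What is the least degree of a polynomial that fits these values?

D1: -36, -116, -178, -30, 640, 2264, 5394, 10702
D2: -80, -62, 148, 670, 1624, 3130, 5308
D3: 18, 210, 522, 954, 1506, 2178
D4: 192, 312, 432, 552, 672
D5: 120, 120, 120, 120
The fifth differences are constant, so the polynomial has degree 5.

5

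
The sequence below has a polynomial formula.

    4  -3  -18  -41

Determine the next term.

First differences: -7, -15, -23
Second differences: -8, -8
Second differences constant at -8.
-23 − 8 = -31;  -41 − 31 = -72

-72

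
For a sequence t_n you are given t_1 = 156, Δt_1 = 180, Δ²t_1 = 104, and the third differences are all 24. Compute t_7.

3276

Build the table forward from the leading diagonal:
D3: 24, 24, 24, 24, 24, 24, 24
D2: 104, 128, 152, 176, 200, 224, 248
D1: 180, 284, 412, 564, 740, 940, 1164
t: 156, 336, 620, 1032, 1596, 2336, 3276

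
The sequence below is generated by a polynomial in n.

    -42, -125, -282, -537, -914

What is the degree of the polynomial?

3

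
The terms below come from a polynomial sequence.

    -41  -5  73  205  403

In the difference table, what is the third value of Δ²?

66

Δ: 36, 78, 132, 198
Δ²: 42, 54, 66
Δ³: 12, 12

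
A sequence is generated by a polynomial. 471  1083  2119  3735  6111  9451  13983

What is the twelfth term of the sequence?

64183

612, 1036, 1616, 2376, 3340, 4532
424, 580, 760, 964, 1192
156, 180, 204, 228
24, 24, 24
The fourth differences are constant (24).
228 + 24 = 252;  1192 + 252 = 1444;  4532 + 1444 = 5976;  13983 + 5976 = 19959
252 + 24 = 276;  1444 + 276 = 1720;  5976 + 1720 = 7696;  19959 + 7696 = 27655
276 + 24 = 300;  1720 + 300 = 2020;  7696 + 2020 = 9716;  27655 + 9716 = 37371
300 + 24 = 324;  2020 + 324 = 2344;  9716 + 2344 = 12060;  37371 + 12060 = 49431
324 + 24 = 348;  2344 + 348 = 2692;  12060 + 2692 = 14752;  49431 + 14752 = 64183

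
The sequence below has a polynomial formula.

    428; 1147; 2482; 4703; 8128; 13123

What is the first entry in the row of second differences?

First differences: 719, 1335, 2221, 3425, 4995
Second differences: 616, 886, 1204, 1570
Third differences: 270, 318, 366
Fourth differences: 48, 48

616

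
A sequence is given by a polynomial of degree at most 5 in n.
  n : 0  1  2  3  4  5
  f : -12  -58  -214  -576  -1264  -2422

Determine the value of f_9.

-15474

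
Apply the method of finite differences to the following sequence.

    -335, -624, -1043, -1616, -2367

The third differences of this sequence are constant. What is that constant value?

First differences: -289, -419, -573, -751
Second differences: -130, -154, -178
Third differences: -24, -24

-24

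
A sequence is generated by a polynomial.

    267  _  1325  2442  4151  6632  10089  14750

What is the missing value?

644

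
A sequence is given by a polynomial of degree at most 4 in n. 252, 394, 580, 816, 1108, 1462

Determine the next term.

1884

First differences: 142  186  236  292  354
Second differences: 44  50  56  62
Third differences: 6  6  6
The third differences are constant (6).
62 + 6 = 68;  354 + 68 = 422;  1462 + 422 = 1884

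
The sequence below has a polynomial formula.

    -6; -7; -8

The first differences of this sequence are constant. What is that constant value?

D1: -1, -1

-1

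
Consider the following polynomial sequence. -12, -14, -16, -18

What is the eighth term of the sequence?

-26

D1: -2  -2  -2
First differences constant at -2.
-18 − 2 = -20
-20 − 2 = -22
-22 − 2 = -24
-24 − 2 = -26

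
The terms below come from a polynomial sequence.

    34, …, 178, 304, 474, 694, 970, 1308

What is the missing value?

90

Using the last 6 terms:
126  170  220  276  338
44  50  56  62
6  6  6
Constant third difference = 6.
Extend backward: 44 − 6 = 38;  126 − 38 = 88;  178 − 88 = 90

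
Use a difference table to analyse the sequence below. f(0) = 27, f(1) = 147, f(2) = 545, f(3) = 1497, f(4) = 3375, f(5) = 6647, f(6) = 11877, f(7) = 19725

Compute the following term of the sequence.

Δ: 120, 398, 952, 1878, 3272, 5230, 7848
Δ²: 278, 554, 926, 1394, 1958, 2618
Δ³: 276, 372, 468, 564, 660
Δ⁴: 96, 96, 96, 96
Fourth differences constant at 96.
660 + 96 = 756;  2618 + 756 = 3374;  7848 + 3374 = 11222;  19725 + 11222 = 30947

30947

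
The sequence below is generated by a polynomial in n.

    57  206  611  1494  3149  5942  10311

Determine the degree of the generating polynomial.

4

149, 405, 883, 1655, 2793, 4369
256, 478, 772, 1138, 1576
222, 294, 366, 438
72, 72, 72
The fourth differences are constant, so the polynomial has degree 4.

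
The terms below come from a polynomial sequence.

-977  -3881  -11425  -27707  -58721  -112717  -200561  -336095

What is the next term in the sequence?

-536497

D1: -2904, -7544, -16282, -31014, -53996, -87844, -135534
D2: -4640, -8738, -14732, -22982, -33848, -47690
D3: -4098, -5994, -8250, -10866, -13842
D4: -1896, -2256, -2616, -2976
D5: -360, -360, -360
Constant fifth difference = -360, so extend:
-2976 − 360 = -3336;  -13842 − 3336 = -17178;  -47690 − 17178 = -64868;  -135534 − 64868 = -200402;  -336095 − 200402 = -536497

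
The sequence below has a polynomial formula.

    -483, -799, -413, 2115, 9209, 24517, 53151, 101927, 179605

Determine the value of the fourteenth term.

-316  386  2528  7094  15308  28634  48776  77678
702  2142  4566  8214  13326  20142  28902
1440  2424  3648  5112  6816  8760
984  1224  1464  1704  1944
240  240  240  240
The fifth differences are constant (240).
1944 + 240 = 2184;  8760 + 2184 = 10944;  28902 + 10944 = 39846;  77678 + 39846 = 117524;  179605 + 117524 = 297129
2184 + 240 = 2424;  10944 + 2424 = 13368;  39846 + 13368 = 53214;  117524 + 53214 = 170738;  297129 + 170738 = 467867
2424 + 240 = 2664;  13368 + 2664 = 16032;  53214 + 16032 = 69246;  170738 + 69246 = 239984;  467867 + 239984 = 707851
2664 + 240 = 2904;  16032 + 2904 = 18936;  69246 + 18936 = 88182;  239984 + 88182 = 328166;  707851 + 328166 = 1036017
2904 + 240 = 3144;  18936 + 3144 = 22080;  88182 + 22080 = 110262;  328166 + 110262 = 438428;  1036017 + 438428 = 1474445

1474445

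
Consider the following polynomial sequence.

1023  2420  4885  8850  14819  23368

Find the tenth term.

97404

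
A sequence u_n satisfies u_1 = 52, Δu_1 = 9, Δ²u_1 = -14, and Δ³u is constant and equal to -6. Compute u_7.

Build the table forward from the leading diagonal:
Third differences: -6, -6, -6, -6, -6, -6, -6
Second differences: -14, -20, -26, -32, -38, -44, -50
First differences: 9, -5, -25, -51, -83, -121, -165
u: 52, 61, 56, 31, -20, -103, -224

-224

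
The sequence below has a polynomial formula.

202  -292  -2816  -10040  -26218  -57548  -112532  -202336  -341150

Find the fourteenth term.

-2524060

Δ: -494 , -2524 , -7224 , -16178 , -31330 , -54984 , -89804 , -138814
Δ²: -2030 , -4700 , -8954 , -15152 , -23654 , -34820 , -49010
Δ³: -2670 , -4254 , -6198 , -8502 , -11166 , -14190
Δ⁴: -1584 , -1944 , -2304 , -2664 , -3024
Δ⁵: -360 , -360 , -360 , -360
Constant fifth difference = -360, so extend:
-3024 − 360 = -3384;  -14190 − 3384 = -17574;  -49010 − 17574 = -66584;  -138814 − 66584 = -205398;  -341150 − 205398 = -546548
-3384 − 360 = -3744;  -17574 − 3744 = -21318;  -66584 − 21318 = -87902;  -205398 − 87902 = -293300;  -546548 − 293300 = -839848
-3744 − 360 = -4104;  -21318 − 4104 = -25422;  -87902 − 25422 = -113324;  -293300 − 113324 = -406624;  -839848 − 406624 = -1246472
-4104 − 360 = -4464;  -25422 − 4464 = -29886;  -113324 − 29886 = -143210;  -406624 − 143210 = -549834;  -1246472 − 549834 = -1796306
-4464 − 360 = -4824;  -29886 − 4824 = -34710;  -143210 − 34710 = -177920;  -549834 − 177920 = -727754;  -1796306 − 727754 = -2524060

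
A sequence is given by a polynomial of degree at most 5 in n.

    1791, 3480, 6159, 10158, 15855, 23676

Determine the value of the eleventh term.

D1: 1689  2679  3999  5697  7821
D2: 990  1320  1698  2124
D3: 330  378  426
D4: 48  48
Fourth differences constant at 48.
426 + 48 = 474;  2124 + 474 = 2598;  7821 + 2598 = 10419;  23676 + 10419 = 34095
474 + 48 = 522;  2598 + 522 = 3120;  10419 + 3120 = 13539;  34095 + 13539 = 47634
522 + 48 = 570;  3120 + 570 = 3690;  13539 + 3690 = 17229;  47634 + 17229 = 64863
570 + 48 = 618;  3690 + 618 = 4308;  17229 + 4308 = 21537;  64863 + 21537 = 86400
618 + 48 = 666;  4308 + 666 = 4974;  21537 + 4974 = 26511;  86400 + 26511 = 112911

112911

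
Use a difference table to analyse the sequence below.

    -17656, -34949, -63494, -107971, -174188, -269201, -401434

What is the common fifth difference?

-120

Δ: -17293, -28545, -44477, -66217, -95013, -132233
Δ²: -11252, -15932, -21740, -28796, -37220
Δ³: -4680, -5808, -7056, -8424
Δ⁴: -1128, -1248, -1368
Δ⁵: -120, -120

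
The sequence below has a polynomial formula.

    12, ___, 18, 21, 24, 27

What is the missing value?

15

Using the last 4 terms:
First differences: 3, 3, 3
Constant first difference = 3.
Extend backward: 18 − 3 = 15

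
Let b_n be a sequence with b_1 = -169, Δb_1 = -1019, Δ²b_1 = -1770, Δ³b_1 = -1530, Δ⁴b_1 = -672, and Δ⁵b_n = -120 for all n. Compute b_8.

Build the table forward from the leading diagonal:
Fifth differences: -120, -120, -120, -120, -120, -120, -120, -120
Fourth differences: -672, -792, -912, -1032, -1152, -1272, -1392, -1512
Third differences: -1530, -2202, -2994, -3906, -4938, -6090, -7362, -8754
Second differences: -1770, -3300, -5502, -8496, -12402, -17340, -23430, -30792
First differences: -1019, -2789, -6089, -11591, -20087, -32489, -49829, -73259
b: -169, -1188, -3977, -10066, -21657, -41744, -74233, -124062

-124062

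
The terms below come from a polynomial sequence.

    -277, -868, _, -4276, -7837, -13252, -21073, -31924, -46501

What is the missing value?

-2089

Using the last 6 terms:
Δ: -3561, -5415, -7821, -10851, -14577
Δ²: -1854, -2406, -3030, -3726
Δ³: -552, -624, -696
Δ⁴: -72, -72
Constant fourth difference = -72.
Extend backward: -552 + 72 = -480;  -1854 + 480 = -1374;  -3561 + 1374 = -2187;  -4276 + 2187 = -2089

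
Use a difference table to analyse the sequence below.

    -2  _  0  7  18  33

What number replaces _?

-3

Using the last 4 terms:
First differences: 7  11  15
Second differences: 4  4
Constant second difference = 4.
Extend backward: 7 − 4 = 3;  0 − 3 = -3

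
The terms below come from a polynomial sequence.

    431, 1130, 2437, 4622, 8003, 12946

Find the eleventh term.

Δ: 699  1307  2185  3381  4943
Δ²: 608  878  1196  1562
Δ³: 270  318  366
Δ⁴: 48  48
The fourth differences are constant (48).
366 + 48 = 414;  1562 + 414 = 1976;  4943 + 1976 = 6919;  12946 + 6919 = 19865
414 + 48 = 462;  1976 + 462 = 2438;  6919 + 2438 = 9357;  19865 + 9357 = 29222
462 + 48 = 510;  2438 + 510 = 2948;  9357 + 2948 = 12305;  29222 + 12305 = 41527
510 + 48 = 558;  2948 + 558 = 3506;  12305 + 3506 = 15811;  41527 + 15811 = 57338
558 + 48 = 606;  3506 + 606 = 4112;  15811 + 4112 = 19923;  57338 + 19923 = 77261

77261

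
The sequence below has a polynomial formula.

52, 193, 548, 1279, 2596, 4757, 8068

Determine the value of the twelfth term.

55943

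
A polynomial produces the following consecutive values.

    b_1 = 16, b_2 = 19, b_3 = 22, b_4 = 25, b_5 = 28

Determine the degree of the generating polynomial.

Δ: 3, 3, 3, 3
The first differences are constant, so the polynomial has degree 1.

1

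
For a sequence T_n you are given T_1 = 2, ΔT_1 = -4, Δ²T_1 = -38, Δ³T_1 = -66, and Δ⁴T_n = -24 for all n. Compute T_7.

-2272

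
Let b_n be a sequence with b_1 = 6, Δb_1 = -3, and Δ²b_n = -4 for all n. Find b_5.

Build the table forward from the leading diagonal:
Δ²: -4  -4  -4  -4  -4
Δ: -3  -7  -11  -15  -19
b: 6  3  -4  -15  -30

-30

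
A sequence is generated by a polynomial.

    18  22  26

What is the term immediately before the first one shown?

Δ: 4  4
The first differences are constant at 4.
Work back: 18 − 4 = 14

14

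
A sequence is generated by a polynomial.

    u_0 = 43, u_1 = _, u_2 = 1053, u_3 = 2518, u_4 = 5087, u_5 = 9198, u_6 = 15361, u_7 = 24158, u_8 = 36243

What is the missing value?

326

Using the last 7 terms:
First differences: 1465, 2569, 4111, 6163, 8797, 12085
Second differences: 1104, 1542, 2052, 2634, 3288
Third differences: 438, 510, 582, 654
Fourth differences: 72, 72, 72
Constant fourth difference = 72.
Extend backward: 438 − 72 = 366;  1104 − 366 = 738;  1465 − 738 = 727;  1053 − 727 = 326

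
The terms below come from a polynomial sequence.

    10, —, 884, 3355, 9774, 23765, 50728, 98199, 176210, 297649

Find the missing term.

153

Using the last 8 terms:
First differences: 2471  6419  13991  26963  47471  78011  121439
Second differences: 3948  7572  12972  20508  30540  43428
Third differences: 3624  5400  7536  10032  12888
Fourth differences: 1776  2136  2496  2856
Fifth differences: 360  360  360
Constant fifth difference = 360.
Extend backward: 1776 − 360 = 1416;  3624 − 1416 = 2208;  3948 − 2208 = 1740;  2471 − 1740 = 731;  884 − 731 = 153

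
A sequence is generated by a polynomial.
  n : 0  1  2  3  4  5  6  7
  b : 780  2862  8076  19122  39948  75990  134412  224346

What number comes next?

357132

First differences: 2082 , 5214 , 11046 , 20826 , 36042 , 58422 , 89934
Second differences: 3132 , 5832 , 9780 , 15216 , 22380 , 31512
Third differences: 2700 , 3948 , 5436 , 7164 , 9132
Fourth differences: 1248 , 1488 , 1728 , 1968
Fifth differences: 240 , 240 , 240
Constant fifth difference = 240, so extend:
1968 + 240 = 2208;  9132 + 2208 = 11340;  31512 + 11340 = 42852;  89934 + 42852 = 132786;  224346 + 132786 = 357132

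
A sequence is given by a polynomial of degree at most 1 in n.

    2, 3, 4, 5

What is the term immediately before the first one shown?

First differences: 1, 1, 1
The first differences are constant at 1.
Work back: 2 − 1 = 1

1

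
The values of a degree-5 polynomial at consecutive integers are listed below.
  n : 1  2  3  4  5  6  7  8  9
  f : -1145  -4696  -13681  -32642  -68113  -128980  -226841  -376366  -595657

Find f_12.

-1912186

First differences: -3551, -8985, -18961, -35471, -60867, -97861, -149525, -219291
Second differences: -5434, -9976, -16510, -25396, -36994, -51664, -69766
Third differences: -4542, -6534, -8886, -11598, -14670, -18102
Fourth differences: -1992, -2352, -2712, -3072, -3432
Fifth differences: -360, -360, -360, -360
Fifth differences constant at -360.
-3432 − 360 = -3792;  -18102 − 3792 = -21894;  -69766 − 21894 = -91660;  -219291 − 91660 = -310951;  -595657 − 310951 = -906608
-3792 − 360 = -4152;  -21894 − 4152 = -26046;  -91660 − 26046 = -117706;  -310951 − 117706 = -428657;  -906608 − 428657 = -1335265
-4152 − 360 = -4512;  -26046 − 4512 = -30558;  -117706 − 30558 = -148264;  -428657 − 148264 = -576921;  -1335265 − 576921 = -1912186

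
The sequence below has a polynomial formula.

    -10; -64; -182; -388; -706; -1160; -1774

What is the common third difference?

-24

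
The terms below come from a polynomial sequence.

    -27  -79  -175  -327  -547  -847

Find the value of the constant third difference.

-12

Δ: -52, -96, -152, -220, -300
Δ²: -44, -56, -68, -80
Δ³: -12, -12, -12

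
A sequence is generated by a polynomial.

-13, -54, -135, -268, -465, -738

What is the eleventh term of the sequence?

-3663

-41, -81, -133, -197, -273
-40, -52, -64, -76
-12, -12, -12
The third differences are constant (-12).
-76 − 12 = -88;  -273 − 88 = -361;  -738 − 361 = -1099
-88 − 12 = -100;  -361 − 100 = -461;  -1099 − 461 = -1560
-100 − 12 = -112;  -461 − 112 = -573;  -1560 − 573 = -2133
-112 − 12 = -124;  -573 − 124 = -697;  -2133 − 697 = -2830
-124 − 12 = -136;  -697 − 136 = -833;  -2830 − 833 = -3663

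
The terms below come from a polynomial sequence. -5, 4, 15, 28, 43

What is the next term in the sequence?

60

Δ: 9  11  13  15
Δ²: 2  2  2
Second differences constant at 2.
15 + 2 = 17;  43 + 17 = 60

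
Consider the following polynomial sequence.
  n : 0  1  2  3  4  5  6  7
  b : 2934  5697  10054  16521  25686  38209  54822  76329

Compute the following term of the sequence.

103606

Δ: 2763, 4357, 6467, 9165, 12523, 16613, 21507
Δ²: 1594, 2110, 2698, 3358, 4090, 4894
Δ³: 516, 588, 660, 732, 804
Δ⁴: 72, 72, 72, 72
Constant fourth difference = 72, so extend:
804 + 72 = 876;  4894 + 876 = 5770;  21507 + 5770 = 27277;  76329 + 27277 = 103606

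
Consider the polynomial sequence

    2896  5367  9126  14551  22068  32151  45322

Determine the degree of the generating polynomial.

Δ: 2471, 3759, 5425, 7517, 10083, 13171
Δ²: 1288, 1666, 2092, 2566, 3088
Δ³: 378, 426, 474, 522
Δ⁴: 48, 48, 48
The fourth differences are constant, so the polynomial has degree 4.

4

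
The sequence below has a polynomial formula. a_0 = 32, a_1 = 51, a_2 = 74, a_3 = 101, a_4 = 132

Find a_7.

First differences: 19, 23, 27, 31
Second differences: 4, 4, 4
The second differences are constant (4).
31 + 4 = 35;  132 + 35 = 167
35 + 4 = 39;  167 + 39 = 206
39 + 4 = 43;  206 + 43 = 249

249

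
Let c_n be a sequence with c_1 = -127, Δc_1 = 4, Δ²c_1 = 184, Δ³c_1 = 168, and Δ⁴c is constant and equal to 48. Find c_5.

Build the table forward from the leading diagonal:
Fourth differences: 48, 48, 48, 48, 48
Third differences: 168, 216, 264, 312, 360
Second differences: 184, 352, 568, 832, 1144
First differences: 4, 188, 540, 1108, 1940
c: -127, -123, 65, 605, 1713

1713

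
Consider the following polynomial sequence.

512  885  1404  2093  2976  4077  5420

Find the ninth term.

8928

D1: 373 , 519 , 689 , 883 , 1101 , 1343
D2: 146 , 170 , 194 , 218 , 242
D3: 24 , 24 , 24 , 24
Third differences constant at 24.
242 + 24 = 266;  1343 + 266 = 1609;  5420 + 1609 = 7029
266 + 24 = 290;  1609 + 290 = 1899;  7029 + 1899 = 8928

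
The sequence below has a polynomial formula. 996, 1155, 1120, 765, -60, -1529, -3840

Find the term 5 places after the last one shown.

-36635

159 , -35 , -355 , -825 , -1469 , -2311
-194 , -320 , -470 , -644 , -842
-126 , -150 , -174 , -198
-24 , -24 , -24
Constant fourth difference = -24, so extend:
-198 − 24 = -222;  -842 − 222 = -1064;  -2311 − 1064 = -3375;  -3840 − 3375 = -7215
-222 − 24 = -246;  -1064 − 246 = -1310;  -3375 − 1310 = -4685;  -7215 − 4685 = -11900
-246 − 24 = -270;  -1310 − 270 = -1580;  -4685 − 1580 = -6265;  -11900 − 6265 = -18165
-270 − 24 = -294;  -1580 − 294 = -1874;  -6265 − 1874 = -8139;  -18165 − 8139 = -26304
-294 − 24 = -318;  -1874 − 318 = -2192;  -8139 − 2192 = -10331;  -26304 − 10331 = -36635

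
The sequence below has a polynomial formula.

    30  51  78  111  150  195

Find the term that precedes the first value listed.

15

First differences: 21, 27, 33, 39, 45
Second differences: 6, 6, 6, 6
The second differences are constant at 6.
Work back: 21 − 6 = 15;  30 − 15 = 15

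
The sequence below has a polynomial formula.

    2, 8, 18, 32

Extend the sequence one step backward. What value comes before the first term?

0

D1: 6, 10, 14
D2: 4, 4
The second differences are constant at 4.
Work back: 6 − 4 = 2;  2 − 2 = 0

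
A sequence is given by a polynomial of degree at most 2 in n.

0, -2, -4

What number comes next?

D1: -2, -2
The first differences are constant (-2).
-4 − 2 = -6

-6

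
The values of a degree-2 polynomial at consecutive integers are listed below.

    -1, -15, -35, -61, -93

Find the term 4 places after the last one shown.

-281

D1: -14 , -20 , -26 , -32
D2: -6 , -6 , -6
The second differences are constant (-6).
-32 − 6 = -38;  -93 − 38 = -131
-38 − 6 = -44;  -131 − 44 = -175
-44 − 6 = -50;  -175 − 50 = -225
-50 − 6 = -56;  -225 − 56 = -281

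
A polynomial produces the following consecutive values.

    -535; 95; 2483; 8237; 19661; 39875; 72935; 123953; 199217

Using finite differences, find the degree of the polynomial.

630, 2388, 5754, 11424, 20214, 33060, 51018, 75264
1758, 3366, 5670, 8790, 12846, 17958, 24246
1608, 2304, 3120, 4056, 5112, 6288
696, 816, 936, 1056, 1176
120, 120, 120, 120
The fifth differences are constant, so the polynomial has degree 5.

5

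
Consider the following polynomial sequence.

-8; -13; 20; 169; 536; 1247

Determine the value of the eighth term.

4325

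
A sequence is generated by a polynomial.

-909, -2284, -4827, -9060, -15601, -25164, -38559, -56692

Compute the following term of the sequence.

-1375 , -2543 , -4233 , -6541 , -9563 , -13395 , -18133
-1168 , -1690 , -2308 , -3022 , -3832 , -4738
-522 , -618 , -714 , -810 , -906
-96 , -96 , -96 , -96
Fourth differences constant at -96.
-906 − 96 = -1002;  -4738 − 1002 = -5740;  -18133 − 5740 = -23873;  -56692 − 23873 = -80565

-80565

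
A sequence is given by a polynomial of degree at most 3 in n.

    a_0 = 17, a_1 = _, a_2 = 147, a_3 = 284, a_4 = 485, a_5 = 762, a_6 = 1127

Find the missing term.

Using the last 5 terms:
137  201  277  365
64  76  88
12  12
Constant third difference = 12.
Extend backward: 64 − 12 = 52;  137 − 52 = 85;  147 − 85 = 62

62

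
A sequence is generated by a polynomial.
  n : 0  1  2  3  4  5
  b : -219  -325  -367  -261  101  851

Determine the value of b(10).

-106  -42  106  362  750
64  148  256  388
84  108  132
24  24
Constant fourth difference = 24, so extend:
132 + 24 = 156;  388 + 156 = 544;  750 + 544 = 1294;  851 + 1294 = 2145
156 + 24 = 180;  544 + 180 = 724;  1294 + 724 = 2018;  2145 + 2018 = 4163
180 + 24 = 204;  724 + 204 = 928;  2018 + 928 = 2946;  4163 + 2946 = 7109
204 + 24 = 228;  928 + 228 = 1156;  2946 + 1156 = 4102;  7109 + 4102 = 11211
228 + 24 = 252;  1156 + 252 = 1408;  4102 + 1408 = 5510;  11211 + 5510 = 16721

16721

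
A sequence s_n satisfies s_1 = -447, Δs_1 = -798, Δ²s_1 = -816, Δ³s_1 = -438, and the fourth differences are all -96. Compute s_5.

-10383

Build the table forward from the leading diagonal:
Δ⁴: -96, -96, -96, -96, -96
Δ³: -438, -534, -630, -726, -822
Δ²: -816, -1254, -1788, -2418, -3144
Δ: -798, -1614, -2868, -4656, -7074
s: -447, -1245, -2859, -5727, -10383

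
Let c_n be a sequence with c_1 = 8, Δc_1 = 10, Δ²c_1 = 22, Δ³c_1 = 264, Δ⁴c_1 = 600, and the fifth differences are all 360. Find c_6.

Build the table forward from the leading diagonal:
D5: 360  360  360  360  360  360
D4: 600  960  1320  1680  2040  2400
D3: 264  864  1824  3144  4824  6864
D2: 22  286  1150  2974  6118  10942
D1: 10  32  318  1468  4442  10560
c: 8  18  50  368  1836  6278

6278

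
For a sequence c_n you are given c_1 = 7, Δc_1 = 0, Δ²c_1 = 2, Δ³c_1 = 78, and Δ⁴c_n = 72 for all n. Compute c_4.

Build the table forward from the leading diagonal:
D4: 72  72  72  72
D3: 78  150  222  294
D2: 2  80  230  452
D1: 0  2  82  312
c: 7  7  9  91

91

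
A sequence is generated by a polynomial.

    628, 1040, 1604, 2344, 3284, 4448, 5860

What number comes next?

7544

First differences: 412, 564, 740, 940, 1164, 1412
Second differences: 152, 176, 200, 224, 248
Third differences: 24, 24, 24, 24
Third differences constant at 24.
248 + 24 = 272;  1412 + 272 = 1684;  5860 + 1684 = 7544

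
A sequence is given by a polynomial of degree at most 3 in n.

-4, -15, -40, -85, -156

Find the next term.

D1: -11 , -25 , -45 , -71
D2: -14 , -20 , -26
D3: -6 , -6
The third differences are constant (-6).
-26 − 6 = -32;  -71 − 32 = -103;  -156 − 103 = -259

-259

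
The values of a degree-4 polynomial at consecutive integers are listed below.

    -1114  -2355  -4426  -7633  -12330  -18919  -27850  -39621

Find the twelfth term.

-126745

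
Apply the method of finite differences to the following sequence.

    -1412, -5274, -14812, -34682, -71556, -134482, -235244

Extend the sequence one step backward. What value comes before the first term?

-226

-3862, -9538, -19870, -36874, -62926, -100762
-5676, -10332, -17004, -26052, -37836
-4656, -6672, -9048, -11784
-2016, -2376, -2736
-360, -360
The fifth differences are constant at -360.
Work back: -2016 + 360 = -1656;  -4656 + 1656 = -3000;  -5676 + 3000 = -2676;  -3862 + 2676 = -1186;  -1412 + 1186 = -226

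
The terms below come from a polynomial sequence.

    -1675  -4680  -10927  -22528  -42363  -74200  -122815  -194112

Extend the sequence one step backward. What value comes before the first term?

D1: -3005, -6247, -11601, -19835, -31837, -48615, -71297
D2: -3242, -5354, -8234, -12002, -16778, -22682
D3: -2112, -2880, -3768, -4776, -5904
D4: -768, -888, -1008, -1128
D5: -120, -120, -120
The fifth differences are constant at -120.
Work back: -768 + 120 = -648;  -2112 + 648 = -1464;  -3242 + 1464 = -1778;  -3005 + 1778 = -1227;  -1675 + 1227 = -448

-448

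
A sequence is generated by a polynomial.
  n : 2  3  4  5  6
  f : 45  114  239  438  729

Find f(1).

14

Δ: 69, 125, 199, 291
Δ²: 56, 74, 92
Δ³: 18, 18
The third differences are constant at 18.
Work back: 56 − 18 = 38;  69 − 38 = 31;  45 − 31 = 14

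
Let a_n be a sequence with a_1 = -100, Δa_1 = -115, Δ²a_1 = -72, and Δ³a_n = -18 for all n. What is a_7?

Build the table forward from the leading diagonal:
Δ³: -18  -18  -18  -18  -18  -18  -18
Δ²: -72  -90  -108  -126  -144  -162  -180
Δ: -115  -187  -277  -385  -511  -655  -817
a: -100  -215  -402  -679  -1064  -1575  -2230

-2230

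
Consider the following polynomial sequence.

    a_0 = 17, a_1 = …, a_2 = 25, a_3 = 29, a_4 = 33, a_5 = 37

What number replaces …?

21

Using the last 4 terms:
4  4  4
Constant first difference = 4.
Extend backward: 25 − 4 = 21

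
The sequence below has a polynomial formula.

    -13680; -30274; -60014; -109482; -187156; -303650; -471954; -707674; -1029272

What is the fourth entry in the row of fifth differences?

D1: -16594, -29740, -49468, -77674, -116494, -168304, -235720, -321598
D2: -13146, -19728, -28206, -38820, -51810, -67416, -85878
D3: -6582, -8478, -10614, -12990, -15606, -18462
D4: -1896, -2136, -2376, -2616, -2856
D5: -240, -240, -240, -240

-240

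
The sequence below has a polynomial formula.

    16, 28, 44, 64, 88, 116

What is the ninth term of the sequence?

First differences: 12, 16, 20, 24, 28
Second differences: 4, 4, 4, 4
Second differences constant at 4.
28 + 4 = 32;  116 + 32 = 148
32 + 4 = 36;  148 + 36 = 184
36 + 4 = 40;  184 + 40 = 224

224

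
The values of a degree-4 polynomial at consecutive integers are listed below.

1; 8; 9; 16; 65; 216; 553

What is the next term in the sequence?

1184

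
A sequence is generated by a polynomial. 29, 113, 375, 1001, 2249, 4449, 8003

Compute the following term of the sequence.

13385

Δ: 84, 262, 626, 1248, 2200, 3554
Δ²: 178, 364, 622, 952, 1354
Δ³: 186, 258, 330, 402
Δ⁴: 72, 72, 72
Constant fourth difference = 72, so extend:
402 + 72 = 474;  1354 + 474 = 1828;  3554 + 1828 = 5382;  8003 + 5382 = 13385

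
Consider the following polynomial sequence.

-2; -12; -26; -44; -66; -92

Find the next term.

-122

Δ: -10, -14, -18, -22, -26
Δ²: -4, -4, -4, -4
Second differences constant at -4.
-26 − 4 = -30;  -92 − 30 = -122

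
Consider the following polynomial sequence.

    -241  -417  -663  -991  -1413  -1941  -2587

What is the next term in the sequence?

Δ: -176, -246, -328, -422, -528, -646
Δ²: -70, -82, -94, -106, -118
Δ³: -12, -12, -12, -12
Constant third difference = -12, so extend:
-118 − 12 = -130;  -646 − 130 = -776;  -2587 − 776 = -3363

-3363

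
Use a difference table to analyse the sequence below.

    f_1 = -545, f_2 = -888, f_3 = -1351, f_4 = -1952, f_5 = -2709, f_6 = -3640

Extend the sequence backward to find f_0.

-304

-343  -463  -601  -757  -931
-120  -138  -156  -174
-18  -18  -18
The third differences are constant at -18.
Work back: -120 + 18 = -102;  -343 + 102 = -241;  -545 + 241 = -304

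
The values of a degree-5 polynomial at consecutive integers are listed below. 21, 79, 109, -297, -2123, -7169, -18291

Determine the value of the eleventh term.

Δ: 58  30  -406  -1826  -5046  -11122
Δ²: -28  -436  -1420  -3220  -6076
Δ³: -408  -984  -1800  -2856
Δ⁴: -576  -816  -1056
Δ⁵: -240  -240
Constant fifth difference = -240, so extend:
-1056 − 240 = -1296;  -2856 − 1296 = -4152;  -6076 − 4152 = -10228;  -11122 − 10228 = -21350;  -18291 − 21350 = -39641
-1296 − 240 = -1536;  -4152 − 1536 = -5688;  -10228 − 5688 = -15916;  -21350 − 15916 = -37266;  -39641 − 37266 = -76907
-1536 − 240 = -1776;  -5688 − 1776 = -7464;  -15916 − 7464 = -23380;  -37266 − 23380 = -60646;  -76907 − 60646 = -137553
-1776 − 240 = -2016;  -7464 − 2016 = -9480;  -23380 − 9480 = -32860;  -60646 − 32860 = -93506;  -137553 − 93506 = -231059

-231059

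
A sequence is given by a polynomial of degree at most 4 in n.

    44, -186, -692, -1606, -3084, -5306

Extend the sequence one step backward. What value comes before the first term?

106

-230  -506  -914  -1478  -2222
-276  -408  -564  -744
-132  -156  -180
-24  -24
The fourth differences are constant at -24.
Work back: -132 + 24 = -108;  -276 + 108 = -168;  -230 + 168 = -62;  44 + 62 = 106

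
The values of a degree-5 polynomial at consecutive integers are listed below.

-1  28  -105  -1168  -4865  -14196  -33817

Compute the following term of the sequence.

-70400

First differences: 29  -133  -1063  -3697  -9331  -19621
Second differences: -162  -930  -2634  -5634  -10290
Third differences: -768  -1704  -3000  -4656
Fourth differences: -936  -1296  -1656
Fifth differences: -360  -360
The fifth differences are constant (-360).
-1656 − 360 = -2016;  -4656 − 2016 = -6672;  -10290 − 6672 = -16962;  -19621 − 16962 = -36583;  -33817 − 36583 = -70400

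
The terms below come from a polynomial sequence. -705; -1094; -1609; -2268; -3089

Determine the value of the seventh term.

-389, -515, -659, -821
-126, -144, -162
-18, -18
The third differences are constant (-18).
-162 − 18 = -180;  -821 − 180 = -1001;  -3089 − 1001 = -4090
-180 − 18 = -198;  -1001 − 198 = -1199;  -4090 − 1199 = -5289

-5289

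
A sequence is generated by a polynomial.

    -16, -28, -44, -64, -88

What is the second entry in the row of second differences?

-4

First differences: -12, -16, -20, -24
Second differences: -4, -4, -4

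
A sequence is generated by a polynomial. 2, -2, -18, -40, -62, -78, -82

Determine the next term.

-4, -16, -22, -22, -16, -4
-12, -6, 0, 6, 12
6, 6, 6, 6
Third differences constant at 6.
12 + 6 = 18;  -4 + 18 = 14;  -82 + 14 = -68

-68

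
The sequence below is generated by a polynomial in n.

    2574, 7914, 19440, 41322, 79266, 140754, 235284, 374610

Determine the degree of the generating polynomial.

5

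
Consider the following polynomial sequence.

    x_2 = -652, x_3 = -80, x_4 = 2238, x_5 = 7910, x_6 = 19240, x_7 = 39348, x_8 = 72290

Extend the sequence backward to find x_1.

-510

D1: 572  2318  5672  11330  20108  32942
D2: 1746  3354  5658  8778  12834
D3: 1608  2304  3120  4056
D4: 696  816  936
D5: 120  120
The fifth differences are constant at 120.
Work back: 696 − 120 = 576;  1608 − 576 = 1032;  1746 − 1032 = 714;  572 − 714 = -142;  -652 + 142 = -510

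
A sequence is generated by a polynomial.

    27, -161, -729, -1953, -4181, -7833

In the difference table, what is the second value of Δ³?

-348

D1: -188, -568, -1224, -2228, -3652
D2: -380, -656, -1004, -1424
D3: -276, -348, -420
D4: -72, -72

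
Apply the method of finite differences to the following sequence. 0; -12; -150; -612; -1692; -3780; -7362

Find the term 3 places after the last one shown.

-33372

D1: -12  -138  -462  -1080  -2088  -3582
D2: -126  -324  -618  -1008  -1494
D3: -198  -294  -390  -486
D4: -96  -96  -96
Fourth differences constant at -96.
-486 − 96 = -582;  -1494 − 582 = -2076;  -3582 − 2076 = -5658;  -7362 − 5658 = -13020
-582 − 96 = -678;  -2076 − 678 = -2754;  -5658 − 2754 = -8412;  -13020 − 8412 = -21432
-678 − 96 = -774;  -2754 − 774 = -3528;  -8412 − 3528 = -11940;  -21432 − 11940 = -33372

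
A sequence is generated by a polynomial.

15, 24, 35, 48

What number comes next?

First differences: 9, 11, 13
Second differences: 2, 2
The second differences are constant (2).
13 + 2 = 15;  48 + 15 = 63

63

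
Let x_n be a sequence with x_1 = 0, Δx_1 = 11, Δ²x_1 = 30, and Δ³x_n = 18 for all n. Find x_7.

Build the table forward from the leading diagonal:
D3: 18, 18, 18, 18, 18, 18, 18
D2: 30, 48, 66, 84, 102, 120, 138
D1: 11, 41, 89, 155, 239, 341, 461
x: 0, 11, 52, 141, 296, 535, 876

876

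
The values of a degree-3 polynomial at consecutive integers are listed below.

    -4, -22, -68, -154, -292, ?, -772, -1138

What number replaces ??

Using the first 5 terms:
-18, -46, -86, -138
-28, -40, -52
-12, -12
Constant third difference = -12.
Extend forward: -52 − 12 = -64;  -138 − 64 = -202;  -292 − 202 = -494

-494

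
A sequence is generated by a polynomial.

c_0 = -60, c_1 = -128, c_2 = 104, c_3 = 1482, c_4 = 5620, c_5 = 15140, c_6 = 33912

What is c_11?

519602

First differences: -68, 232, 1378, 4138, 9520, 18772
Second differences: 300, 1146, 2760, 5382, 9252
Third differences: 846, 1614, 2622, 3870
Fourth differences: 768, 1008, 1248
Fifth differences: 240, 240
The fifth differences are constant (240).
1248 + 240 = 1488;  3870 + 1488 = 5358;  9252 + 5358 = 14610;  18772 + 14610 = 33382;  33912 + 33382 = 67294
1488 + 240 = 1728;  5358 + 1728 = 7086;  14610 + 7086 = 21696;  33382 + 21696 = 55078;  67294 + 55078 = 122372
1728 + 240 = 1968;  7086 + 1968 = 9054;  21696 + 9054 = 30750;  55078 + 30750 = 85828;  122372 + 85828 = 208200
1968 + 240 = 2208;  9054 + 2208 = 11262;  30750 + 11262 = 42012;  85828 + 42012 = 127840;  208200 + 127840 = 336040
2208 + 240 = 2448;  11262 + 2448 = 13710;  42012 + 13710 = 55722;  127840 + 55722 = 183562;  336040 + 183562 = 519602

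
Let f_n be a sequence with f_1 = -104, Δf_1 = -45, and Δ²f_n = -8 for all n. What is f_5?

Build the table forward from the leading diagonal:
D2: -8, -8, -8, -8, -8
D1: -45, -53, -61, -69, -77
f: -104, -149, -202, -263, -332

-332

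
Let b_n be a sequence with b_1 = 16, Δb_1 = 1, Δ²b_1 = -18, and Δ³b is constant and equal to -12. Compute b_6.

Build the table forward from the leading diagonal:
Δ³: -12  -12  -12  -12  -12  -12
Δ²: -18  -30  -42  -54  -66  -78
Δ: 1  -17  -47  -89  -143  -209
b: 16  17  0  -47  -136  -279

-279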